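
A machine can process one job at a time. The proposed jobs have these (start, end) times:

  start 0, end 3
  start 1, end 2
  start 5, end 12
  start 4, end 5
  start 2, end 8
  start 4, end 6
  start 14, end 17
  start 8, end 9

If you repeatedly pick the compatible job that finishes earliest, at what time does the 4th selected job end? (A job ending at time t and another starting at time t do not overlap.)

17

Sort by end time and greedily take each interval whose start is ≥ the last chosen end.
By end time: (1,2), (0,3), (4,5), (4,6), (2,8), (8,9), (5,12), (14,17).
Pick (1,2); next start ≥ 2 → (4,5); next start ≥ 5 → (8,9); next start ≥ 9 → (14,17).
Selected: (1,2) (4,5) (8,9) (14,17)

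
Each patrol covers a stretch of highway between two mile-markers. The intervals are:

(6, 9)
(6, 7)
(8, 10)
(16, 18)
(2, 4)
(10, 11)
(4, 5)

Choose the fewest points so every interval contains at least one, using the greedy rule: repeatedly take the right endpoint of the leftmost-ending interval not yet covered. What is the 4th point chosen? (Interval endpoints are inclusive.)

Sort by right endpoint; whenever an interval is uncovered, place a point at its right end.
Sorted: [2,4] [4,5] [6,7] [6,9] [8,10] [10,11] [16,18]
{[2,4],[4,5]} hit by 4; {[6,7],[6,9]} hit by 7; {[8,10],[10,11]} hit by 10; {[16,18]} hit by 18.
Points: 4, 7, 10, 18 (4 total).

18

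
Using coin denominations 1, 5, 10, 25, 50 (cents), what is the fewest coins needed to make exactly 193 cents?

9

Greedy: take as many of the largest coin as possible, then repeat with the remainder.
193 − 3×50→43 − 1×25→18 − 1×10→8 − 1×5→3 − 3×1→0
Total coins = 3 + 1 + 1 + 1 + 3 = 9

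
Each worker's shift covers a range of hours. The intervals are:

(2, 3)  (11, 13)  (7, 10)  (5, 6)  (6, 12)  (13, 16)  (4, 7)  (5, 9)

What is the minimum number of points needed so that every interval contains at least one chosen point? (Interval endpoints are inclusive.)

4

Sort by right endpoint; whenever an interval is uncovered, place a point at its right end.
By right end: [2,3]  [5,6]  [4,7]  [5,9]  [7,10]  [6,12]  [11,13]  [13,16]
[2,3] uncovered → point at 3; [5,6] uncovered → point at 6; [7,10] uncovered → point at 10; [11,13] uncovered → point at 13.
Points: 3, 6, 10, 13 (4 total).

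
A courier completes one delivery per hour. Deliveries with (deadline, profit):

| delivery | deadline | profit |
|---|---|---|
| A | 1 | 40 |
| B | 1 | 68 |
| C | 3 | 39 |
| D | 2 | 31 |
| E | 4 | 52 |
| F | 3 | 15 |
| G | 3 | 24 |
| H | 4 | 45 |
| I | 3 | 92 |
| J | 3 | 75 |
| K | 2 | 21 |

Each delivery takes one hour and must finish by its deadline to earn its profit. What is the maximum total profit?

By profit: I(d3,92), J(d3,75), B(d1,68), E(d4,52), H(d4,45), A(d1,40), C(d3,39), D(d2,31), G(d3,24), K(d2,21), F(d3,15)
I→slot 3; J→slot 2; B→slot 1; E→slot 4; H skipped; A skipped; C skipped; D skipped; G skipped; K skipped; F skipped.
Profit = 68 + 75 + 92 + 52 = 287

287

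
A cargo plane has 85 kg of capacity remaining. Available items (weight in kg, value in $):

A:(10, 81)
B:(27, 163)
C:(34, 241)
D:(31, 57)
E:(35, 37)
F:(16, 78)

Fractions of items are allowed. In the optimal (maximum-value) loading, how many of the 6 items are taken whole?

Ratios (sorted): A 8.10, C 7.09, B 6.04, F 4.88, D 1.84, E 1.06
take A (10 @ 81); take C (34 @ 241); take B (27 @ 163); take 14/16 of F → 68.25. Capacity used 85/85.
3 item(s) taken whole; one partial (take 14/16 of F).

3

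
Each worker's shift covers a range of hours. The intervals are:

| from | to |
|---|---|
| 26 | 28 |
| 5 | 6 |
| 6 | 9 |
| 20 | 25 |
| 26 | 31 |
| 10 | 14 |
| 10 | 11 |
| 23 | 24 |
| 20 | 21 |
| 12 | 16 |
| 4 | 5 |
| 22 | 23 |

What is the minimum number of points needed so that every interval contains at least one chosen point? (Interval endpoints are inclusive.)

By right end: [4,5]  [5,6]  [6,9]  [10,11]  [10,14]  [12,16]  [20,21]  [22,23]  [23,24]  [20,25]  [26,28]  [26,31]
[4,5] uncovered → point at 5; [6,9] uncovered → point at 9; [10,11] uncovered → point at 11; [12,16] uncovered → point at 16; [20,21] uncovered → point at 21; [22,23] uncovered → point at 23; [26,28] uncovered → point at 28.
Points: 5, 9, 11, 16, 21, 23, 28 (7 total).

7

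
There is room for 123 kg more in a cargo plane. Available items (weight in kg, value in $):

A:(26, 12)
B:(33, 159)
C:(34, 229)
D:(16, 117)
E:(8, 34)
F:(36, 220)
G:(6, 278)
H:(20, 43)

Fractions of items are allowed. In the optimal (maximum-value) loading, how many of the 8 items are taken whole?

Sort by value per unit weight and fill in that order.
Order: G (278/6=46.33) > D (117/16=7.31) > C (229/34=6.74) > F (220/36=6.11) > B (159/33=4.82) > E (34/8=4.25) > H (43/20=2.15) > A (12/26=0.46)
Fill: take G (6 @ 278) → take D (16 @ 117) → take C (34 @ 229) → take F (36 @ 220) → take 31/33 of B → 149.36; 123/123 used.
4 item(s) taken whole; one partial (take 31/33 of B).

4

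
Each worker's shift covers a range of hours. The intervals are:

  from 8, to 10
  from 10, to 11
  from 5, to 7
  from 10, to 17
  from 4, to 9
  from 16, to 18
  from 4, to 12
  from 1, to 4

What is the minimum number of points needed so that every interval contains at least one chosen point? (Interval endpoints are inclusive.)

4

Sort by right endpoint; whenever an interval is uncovered, place a point at its right end.
By right end: [1,4]  [5,7]  [4,9]  [8,10]  [10,11]  [4,12]  [10,17]  [16,18]
[1,4] uncovered → point at 4; [5,7] uncovered → point at 7; [8,10] uncovered → point at 10; [16,18] uncovered → point at 18.
Points: 4, 7, 10, 18 (4 total).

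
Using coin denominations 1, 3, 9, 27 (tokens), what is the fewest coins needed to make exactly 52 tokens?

6

Greedy: take as many of the largest coin as possible, then repeat with the remainder.
52 = 1×27 + 2×9 + 2×3 + 1×1
Total coins = 1 + 2 + 2 + 1 = 6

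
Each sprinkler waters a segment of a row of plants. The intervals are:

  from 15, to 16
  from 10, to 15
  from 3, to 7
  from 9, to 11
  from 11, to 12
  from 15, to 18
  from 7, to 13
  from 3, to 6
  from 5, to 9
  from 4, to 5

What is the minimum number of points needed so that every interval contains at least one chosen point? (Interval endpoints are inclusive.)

3

Process intervals by earliest right end; each time one isn't hit yet, stab at its right endpoint.
Sorted: [4,5] [3,6] [3,7] [5,9] [9,11] [11,12] [7,13] [10,15] [15,16] [15,18]
{[4,5],[3,6],[3,7],[5,9]} hit by 5; {[9,11],[11,12],[7,13],[10,15]} hit by 11; {[15,16],[15,18]} hit by 16.
Points: 5, 11, 16 (3 total).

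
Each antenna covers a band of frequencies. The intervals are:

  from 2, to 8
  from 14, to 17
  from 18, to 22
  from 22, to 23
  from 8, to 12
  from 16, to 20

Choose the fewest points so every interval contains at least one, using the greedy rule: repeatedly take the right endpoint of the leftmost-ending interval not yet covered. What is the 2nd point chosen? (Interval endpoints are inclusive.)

Sort by right endpoint; whenever an interval is uncovered, place a point at its right end.
Sorted: [2,8] [8,12] [14,17] [16,20] [18,22] [22,23]
{[2,8],[8,12]} hit by 8; {[14,17],[16,20]} hit by 17; {[18,22],[22,23]} hit by 22.
Points: 8, 17, 22 (3 total).

17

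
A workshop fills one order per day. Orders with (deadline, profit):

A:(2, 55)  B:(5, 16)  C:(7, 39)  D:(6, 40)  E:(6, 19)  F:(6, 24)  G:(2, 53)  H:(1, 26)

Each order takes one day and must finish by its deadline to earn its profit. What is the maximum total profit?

246

Sort by profit descending; place each in the latest free slot ≤ its deadline.
By profit: A(d2,55), G(d2,53), D(d6,40), C(d7,39), H(d1,26), F(d6,24), E(d6,19), B(d5,16)
A→slot 2; G→slot 1; D→slot 6; C→slot 7; H skipped; F→slot 5; E→slot 4; B→slot 3.
Profit = 53 + 55 + 16 + 19 + 24 + 40 + 39 = 246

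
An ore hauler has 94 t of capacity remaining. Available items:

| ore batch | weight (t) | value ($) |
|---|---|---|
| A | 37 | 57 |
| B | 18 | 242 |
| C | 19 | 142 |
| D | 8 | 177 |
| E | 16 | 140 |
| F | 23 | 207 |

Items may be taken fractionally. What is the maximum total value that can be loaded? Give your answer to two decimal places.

923.41

Sort by value per unit weight and fill in that order.
Order: D (177/8=22.12) > B (242/18=13.44) > F (207/23=9.00) > E (140/16=8.75) > C (142/19=7.47) > A (57/37=1.54)
Fill: take D (8 @ 177) → take B (18 @ 242) → take F (23 @ 207) → take E (16 @ 140) → take C (19 @ 142) → take 10/37 of A → 15.41; 94/94 used.
Total value = 923.41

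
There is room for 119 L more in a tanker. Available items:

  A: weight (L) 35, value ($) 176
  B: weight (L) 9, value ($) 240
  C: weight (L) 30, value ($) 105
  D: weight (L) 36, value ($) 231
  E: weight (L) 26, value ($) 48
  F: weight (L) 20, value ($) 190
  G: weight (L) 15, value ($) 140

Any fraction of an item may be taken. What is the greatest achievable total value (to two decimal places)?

Order: B (240/9=26.67) > F (190/20=9.50) > G (140/15=9.33) > D (231/36=6.42) > A (176/35=5.03) > C (105/30=3.50) > E (48/26=1.85)
Fill: take B (9 @ 240) → take F (20 @ 190) → take G (15 @ 140) → take D (36 @ 231) → take A (35 @ 176) → take 4/30 of C → 14.00; 119/119 used.
Total value = 991.00

991.00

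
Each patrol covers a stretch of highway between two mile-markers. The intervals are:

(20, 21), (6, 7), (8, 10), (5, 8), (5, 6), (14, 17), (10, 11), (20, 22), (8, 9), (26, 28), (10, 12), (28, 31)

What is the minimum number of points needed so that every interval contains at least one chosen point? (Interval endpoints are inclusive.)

Sorted: [5,6] [6,7] [5,8] [8,9] [8,10] [10,11] [10,12] [14,17] [20,21] [20,22] [26,28] [28,31]
{[5,6],[6,7],[5,8]} hit by 6; {[8,9],[8,10]} hit by 9; {[10,11],[10,12]} hit by 11; {[14,17]} hit by 17; {[20,21],[20,22]} hit by 21; {[26,28],[28,31]} hit by 28.
Points: 6, 9, 11, 17, 21, 28 (6 total).

6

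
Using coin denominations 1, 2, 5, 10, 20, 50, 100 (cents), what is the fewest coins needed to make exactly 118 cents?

Use the largest denomination that fits, subtract, and repeat.
118 = 1×100 + 1×10 + 1×5 + 1×2 + 1×1
Total coins = 1 + 1 + 1 + 1 + 1 = 5

5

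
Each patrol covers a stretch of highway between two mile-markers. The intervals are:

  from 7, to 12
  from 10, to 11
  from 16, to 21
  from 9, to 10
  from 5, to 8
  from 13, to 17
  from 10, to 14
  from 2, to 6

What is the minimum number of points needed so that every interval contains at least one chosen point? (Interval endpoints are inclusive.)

Sort by right endpoint; whenever an interval is uncovered, place a point at its right end.
By right end: [2,6]  [5,8]  [9,10]  [10,11]  [7,12]  [10,14]  [13,17]  [16,21]
[2,6] uncovered → point at 6; [9,10] uncovered → point at 10; [13,17] uncovered → point at 17.
Points: 6, 10, 17 (3 total).

3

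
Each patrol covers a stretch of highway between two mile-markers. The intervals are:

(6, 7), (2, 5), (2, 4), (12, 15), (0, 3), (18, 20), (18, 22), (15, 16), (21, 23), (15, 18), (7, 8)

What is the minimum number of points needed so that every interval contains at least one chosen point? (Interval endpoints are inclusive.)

Process intervals by earliest right end; each time one isn't hit yet, stab at its right endpoint.
By right end: [0,3]  [2,4]  [2,5]  [6,7]  [7,8]  [12,15]  [15,16]  [15,18]  [18,20]  [18,22]  [21,23]
[0,3] uncovered → point at 3; [6,7] uncovered → point at 7; [12,15] uncovered → point at 15; [18,20] uncovered → point at 20; [21,23] uncovered → point at 23.
Points: 3, 7, 15, 20, 23 (5 total).

5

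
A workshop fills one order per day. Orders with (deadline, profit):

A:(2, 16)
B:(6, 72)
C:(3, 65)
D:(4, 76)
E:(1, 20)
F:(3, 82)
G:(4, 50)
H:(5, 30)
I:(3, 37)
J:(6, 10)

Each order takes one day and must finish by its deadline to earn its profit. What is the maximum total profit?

375

Profit order: F=82 D=76 B=72 C=65 G=50 I=37 H=30 E=20 A=16 J=10
Assign: F→slot 3, D→slot 4, B→slot 6, C→slot 2, G→slot 1, I skipped, H→slot 5, E skipped, A skipped, J skipped.
Slots: [1:G] [2:C] [3:F] [4:D] [5:H] [6:B]
Profit = 50 + 65 + 82 + 76 + 30 + 72 = 375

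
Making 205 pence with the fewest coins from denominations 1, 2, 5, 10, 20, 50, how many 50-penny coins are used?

4

Use the largest denomination that fits, subtract, and repeat.
205 − 4×50→5 − 1×5→0
Count of 50: 4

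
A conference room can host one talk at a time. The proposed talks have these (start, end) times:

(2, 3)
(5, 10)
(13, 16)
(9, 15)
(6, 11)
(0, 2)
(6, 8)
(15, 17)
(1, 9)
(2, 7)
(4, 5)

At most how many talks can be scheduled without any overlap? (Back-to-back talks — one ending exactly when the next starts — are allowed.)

6

By end time: (0,2), (2,3), (4,5), (2,7), (6,8), (1,9), (5,10), (6,11), (9,15), (13,16), (15,17).
Pick (0,2); next start ≥ 2 → (2,3); next start ≥ 3 → (4,5); next start ≥ 5 → (6,8); next start ≥ 8 → (9,15); next start ≥ 15 → (15,17).
Selected 6 talks.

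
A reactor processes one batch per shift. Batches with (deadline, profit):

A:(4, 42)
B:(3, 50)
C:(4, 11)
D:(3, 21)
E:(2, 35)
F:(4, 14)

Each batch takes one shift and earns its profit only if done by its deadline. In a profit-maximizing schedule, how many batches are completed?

Sort by profit descending; place each in the latest free slot ≤ its deadline.
Profit order: B=50 A=42 E=35 D=21 F=14 C=11
Assign: B→slot 3, A→slot 4, E→slot 2, D→slot 1, F skipped, C skipped.
Slots: [1:D] [2:E] [3:B] [4:A]
4 of 6 scheduled.

4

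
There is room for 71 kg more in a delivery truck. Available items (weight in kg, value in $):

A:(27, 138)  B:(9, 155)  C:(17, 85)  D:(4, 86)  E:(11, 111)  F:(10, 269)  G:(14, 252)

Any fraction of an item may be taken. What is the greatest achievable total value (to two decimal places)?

990.56

Greedy by value/weight ratio, highest first.
Ratios (sorted): F 26.90, D 21.50, G 18.00, B 17.22, E 10.09, A 5.11, C 5.00
take F (10 @ 269); take D (4 @ 86); take G (14 @ 252); take B (9 @ 155); take E (11 @ 111); take 23/27 of A → 117.56. Capacity used 71/71.
Total value = 990.56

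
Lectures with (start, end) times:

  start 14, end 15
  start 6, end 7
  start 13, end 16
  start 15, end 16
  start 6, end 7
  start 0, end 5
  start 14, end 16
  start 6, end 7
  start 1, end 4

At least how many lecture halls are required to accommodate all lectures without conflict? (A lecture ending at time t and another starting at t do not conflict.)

3

Count concurrent intervals with a sweep; the peak is the room count.
starts: [0, 1, 6, 6, 6, 13, 14, 14, 15]
ends:   [4, 5, 7, 7, 7, 15, 16, 16, 16]
s0→1 s1→2 e4→1 e5→0 s6→1 s6→2 s6→3  — peak 3.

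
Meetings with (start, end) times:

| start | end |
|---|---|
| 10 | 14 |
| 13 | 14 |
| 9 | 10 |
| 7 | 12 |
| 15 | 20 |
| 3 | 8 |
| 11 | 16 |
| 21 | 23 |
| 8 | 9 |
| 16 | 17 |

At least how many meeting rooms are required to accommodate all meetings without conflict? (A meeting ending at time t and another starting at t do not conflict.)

Events (time:±→running): 3:+→1 7:+→2 8:-→1 8:+→2 9:-→1 9:+→2 10:-→1 10:+→2 11:+→3 … peak 3.

3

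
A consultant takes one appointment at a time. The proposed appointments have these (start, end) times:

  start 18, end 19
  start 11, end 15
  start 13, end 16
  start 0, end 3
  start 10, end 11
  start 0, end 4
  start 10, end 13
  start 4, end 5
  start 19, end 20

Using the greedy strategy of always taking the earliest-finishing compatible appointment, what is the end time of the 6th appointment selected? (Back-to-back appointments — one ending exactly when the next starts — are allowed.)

By end time: (0,3), (0,4), (4,5), (10,11), (10,13), (11,15), (13,16), (18,19), (19,20).
Pick (0,3); next start ≥ 3 → (4,5); next start ≥ 5 → (10,11); next start ≥ 11 → (11,15); next start ≥ 15 → (18,19); next start ≥ 19 → (19,20).
Selected: (0,3) (4,5) (10,11) (11,15) (18,19) (19,20)

20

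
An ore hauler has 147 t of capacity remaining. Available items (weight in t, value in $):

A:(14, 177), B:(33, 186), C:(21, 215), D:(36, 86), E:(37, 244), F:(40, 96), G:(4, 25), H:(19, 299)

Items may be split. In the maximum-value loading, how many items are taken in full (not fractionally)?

Order: H (299/19=15.74) > A (177/14=12.64) > C (215/21=10.24) > E (244/37=6.59) > G (25/4=6.25) > B (186/33=5.64) > F (96/40=2.40) > D (86/36=2.39)
Fill: take H (19 @ 299) → take A (14 @ 177) → take C (21 @ 215) → take E (37 @ 244) → take G (4 @ 25) → take B (33 @ 186) → take 19/40 of F → 45.60; 147/147 used.
6 item(s) taken whole; one partial (take 19/40 of F).

6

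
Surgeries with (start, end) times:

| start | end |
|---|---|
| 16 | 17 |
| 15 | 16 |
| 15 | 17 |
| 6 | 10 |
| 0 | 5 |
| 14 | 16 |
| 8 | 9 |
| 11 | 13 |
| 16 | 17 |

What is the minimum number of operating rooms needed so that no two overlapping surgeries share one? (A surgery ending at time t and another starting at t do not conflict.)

starts: [0, 6, 8, 11, 14, 15, 15, 16, 16]
ends:   [5, 9, 10, 13, 16, 16, 17, 17, 17]
s0→1 e5→0 s6→1 s8→2 e9→1 e10→0 s11→1 e13→0 s14→1 s15→2 s15→3  — peak 3.

3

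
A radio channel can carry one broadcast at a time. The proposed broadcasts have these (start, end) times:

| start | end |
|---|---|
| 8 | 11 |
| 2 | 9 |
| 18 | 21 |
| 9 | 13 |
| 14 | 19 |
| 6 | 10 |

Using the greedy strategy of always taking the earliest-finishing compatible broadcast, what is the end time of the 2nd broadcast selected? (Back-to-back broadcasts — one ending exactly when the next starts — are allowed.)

Sorted by end: (2,9)  (6,10)  (8,11)  (9,13)  (14,19)  (18,21)
take (2,9); skip (8,11); take (9,13); take (14,19).
Selected: (2,9) (9,13) (14,19)

13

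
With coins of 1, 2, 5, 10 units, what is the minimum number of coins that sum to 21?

21 = 2×10 + 1×1
Total coins = 2 + 1 = 3

3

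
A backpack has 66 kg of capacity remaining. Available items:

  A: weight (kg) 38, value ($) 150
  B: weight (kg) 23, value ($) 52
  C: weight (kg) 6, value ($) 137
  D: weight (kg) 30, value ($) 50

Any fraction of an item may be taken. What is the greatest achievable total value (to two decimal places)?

336.74

Greedy by value/weight ratio, highest first.
Ratios (sorted): C 22.83, A 3.95, B 2.26, D 1.67
take C (6 @ 137); take A (38 @ 150); take 22/23 of B → 49.74. Capacity used 66/66.
Total value = 336.74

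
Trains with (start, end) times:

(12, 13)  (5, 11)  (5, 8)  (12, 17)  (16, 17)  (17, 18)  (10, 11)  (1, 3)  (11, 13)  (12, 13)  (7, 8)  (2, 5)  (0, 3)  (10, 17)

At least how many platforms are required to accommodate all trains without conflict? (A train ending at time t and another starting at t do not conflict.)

5

The answer is the maximum number of intervals overlapping at any instant.
Events (time:±→running): 0:+→1 1:+→2 2:+→3 3:-→2 3:-→1 5:-→0 5:+→1 5:+→2 7:+→3 8:-→2 8:-→1 10:+→2 10:+→3 11:-→2 11:-→1 11:+→2 12:+→3 12:+→4 12:+→5 … peak 5.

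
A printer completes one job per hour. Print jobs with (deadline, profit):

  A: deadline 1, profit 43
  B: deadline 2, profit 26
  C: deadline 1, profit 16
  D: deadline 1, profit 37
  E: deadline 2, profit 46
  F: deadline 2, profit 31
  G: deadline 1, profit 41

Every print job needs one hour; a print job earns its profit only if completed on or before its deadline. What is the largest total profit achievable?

Take jobs in profit order; each goes to the latest open slot no later than its deadline.
Profit order: E=46 A=43 G=41 D=37 F=31 B=26 C=16
Assign: E→slot 2, A→slot 1, G skipped, D skipped, F skipped, B skipped, C skipped.
Slots: [1:A] [2:E]
Profit = 43 + 46 = 89

89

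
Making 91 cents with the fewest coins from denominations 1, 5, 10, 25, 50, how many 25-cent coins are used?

1

Use the largest denomination that fits, subtract, and repeat.
91 = 1×50 + 1×25 + 1×10 + 1×5 + 1×1
Count of 25: 1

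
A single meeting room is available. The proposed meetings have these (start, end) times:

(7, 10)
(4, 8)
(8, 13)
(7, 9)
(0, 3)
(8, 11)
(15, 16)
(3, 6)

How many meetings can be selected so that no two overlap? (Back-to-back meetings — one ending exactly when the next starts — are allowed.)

4

Order by finish time; keep every interval that doesn't clash with the previous kept one.
By end time: (0,3), (3,6), (4,8), (7,9), (7,10), (8,11), (8,13), (15,16).
Pick (0,3); next start ≥ 3 → (3,6); next start ≥ 6 → (7,9); next start ≥ 9 → (15,16).
Selected 4 meetings.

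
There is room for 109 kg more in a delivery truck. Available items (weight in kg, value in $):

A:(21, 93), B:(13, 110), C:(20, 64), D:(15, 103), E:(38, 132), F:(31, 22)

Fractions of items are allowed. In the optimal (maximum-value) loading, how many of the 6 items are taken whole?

5

Sort by value per unit weight and fill in that order.
Ratios (sorted): B 8.46, D 6.87, A 4.43, E 3.47, C 3.20, F 0.71
take B (13 @ 110); take D (15 @ 103); take A (21 @ 93); take E (38 @ 132); take C (20 @ 64); take 2/31 of F → 1.42. Capacity used 109/109.
5 item(s) taken whole; one partial (take 2/31 of F).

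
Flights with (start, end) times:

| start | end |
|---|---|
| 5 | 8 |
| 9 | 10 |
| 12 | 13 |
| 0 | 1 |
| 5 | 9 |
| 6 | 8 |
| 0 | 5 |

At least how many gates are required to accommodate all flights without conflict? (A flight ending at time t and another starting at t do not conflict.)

3

The answer is the maximum number of intervals overlapping at any instant.
Events (time:±→running): 0:+→1 0:+→2 1:-→1 5:-→0 5:+→1 5:+→2 6:+→3 … peak 3.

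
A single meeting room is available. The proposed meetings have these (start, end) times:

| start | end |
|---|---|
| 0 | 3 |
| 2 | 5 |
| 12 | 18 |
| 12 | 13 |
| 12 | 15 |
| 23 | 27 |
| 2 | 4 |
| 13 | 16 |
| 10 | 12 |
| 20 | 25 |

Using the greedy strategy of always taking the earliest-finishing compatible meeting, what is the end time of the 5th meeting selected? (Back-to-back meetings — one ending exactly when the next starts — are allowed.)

Order by finish time; keep every interval that doesn't clash with the previous kept one.
By end time: (0,3), (2,4), (2,5), (10,12), (12,13), (12,15), (13,16), (12,18), (20,25), (23,27).
Pick (0,3); next start ≥ 3 → (10,12); next start ≥ 12 → (12,13); next start ≥ 13 → (13,16); next start ≥ 16 → (20,25).
Selected: (0,3) (10,12) (12,13) (13,16) (20,25)

25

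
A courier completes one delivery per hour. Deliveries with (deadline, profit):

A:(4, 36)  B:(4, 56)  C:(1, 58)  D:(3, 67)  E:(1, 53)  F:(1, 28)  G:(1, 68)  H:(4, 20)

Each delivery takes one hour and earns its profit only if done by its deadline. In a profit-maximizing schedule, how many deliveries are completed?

Take jobs in profit order; each goes to the latest open slot no later than its deadline.
Profit order: G=68 D=67 C=58 B=56 E=53 A=36 F=28 H=20
Assign: G→slot 1, D→slot 3, C skipped, B→slot 4, E skipped, A→slot 2, F skipped, H skipped.
Slots: [1:G] [2:A] [3:D] [4:B]
4 of 8 scheduled.

4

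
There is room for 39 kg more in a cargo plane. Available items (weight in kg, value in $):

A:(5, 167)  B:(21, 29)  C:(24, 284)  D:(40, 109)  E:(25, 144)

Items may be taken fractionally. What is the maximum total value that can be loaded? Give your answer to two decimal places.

508.60

Order: A (167/5=33.40) > C (284/24=11.83) > E (144/25=5.76) > D (109/40=2.73) > B (29/21=1.38)
Fill: take A (5 @ 167) → take C (24 @ 284) → take 10/25 of E → 57.60; 39/39 used.
Total value = 508.60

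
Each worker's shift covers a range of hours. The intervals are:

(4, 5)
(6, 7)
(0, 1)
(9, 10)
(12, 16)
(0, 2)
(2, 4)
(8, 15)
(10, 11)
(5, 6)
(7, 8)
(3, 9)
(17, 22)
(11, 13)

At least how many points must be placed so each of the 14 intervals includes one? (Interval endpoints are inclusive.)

7

Process intervals by earliest right end; each time one isn't hit yet, stab at its right endpoint.
By right end: [0,1]  [0,2]  [2,4]  [4,5]  [5,6]  [6,7]  [7,8]  [3,9]  [9,10]  [10,11]  [11,13]  [8,15]  [12,16]  [17,22]
[0,1] uncovered → point at 1; [2,4] uncovered → point at 4; [5,6] uncovered → point at 6; [7,8] uncovered → point at 8; [9,10] uncovered → point at 10; [11,13] uncovered → point at 13; [17,22] uncovered → point at 22.
Points: 1, 4, 6, 8, 10, 13, 22 (7 total).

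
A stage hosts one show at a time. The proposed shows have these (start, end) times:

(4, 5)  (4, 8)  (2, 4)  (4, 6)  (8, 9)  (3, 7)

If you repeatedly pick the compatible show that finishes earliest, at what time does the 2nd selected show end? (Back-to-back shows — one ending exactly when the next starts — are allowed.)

Greedy by earliest finish: after sorting by end time, pick each interval compatible with the last pick.
Sorted by end: (2,4)  (4,5)  (4,6)  (3,7)  (4,8)  (8,9)
take (2,4); take (4,5); skip (4,8); take (8,9).
Selected: (2,4) (4,5) (8,9)

5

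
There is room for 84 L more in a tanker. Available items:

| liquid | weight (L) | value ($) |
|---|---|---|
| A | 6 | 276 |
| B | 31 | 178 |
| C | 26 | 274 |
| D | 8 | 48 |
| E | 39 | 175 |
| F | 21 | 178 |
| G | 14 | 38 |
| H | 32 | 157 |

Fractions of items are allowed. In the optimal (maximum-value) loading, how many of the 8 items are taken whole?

Ratios (sorted): A 46.00, C 10.54, F 8.48, D 6.00, B 5.74, H 4.91, E 4.49, G 2.71
take A (6 @ 276); take C (26 @ 274); take F (21 @ 178); take D (8 @ 48); take 23/31 of B → 132.06. Capacity used 84/84.
4 item(s) taken whole; one partial (take 23/31 of B).

4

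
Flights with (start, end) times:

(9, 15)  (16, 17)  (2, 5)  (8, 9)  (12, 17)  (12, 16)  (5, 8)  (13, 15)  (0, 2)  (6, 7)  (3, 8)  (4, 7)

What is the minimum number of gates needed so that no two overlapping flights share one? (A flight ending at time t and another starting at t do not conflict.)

4

Count concurrent intervals with a sweep; the peak is the room count.
starts: [0, 2, 3, 4, 5, 6, 8, 9, 12, 12, 13, 16]
ends:   [2, 5, 7, 7, 8, 8, 9, 15, 15, 16, 17, 17]
s0→1 e2→0 s2→1 s3→2 s4→3 e5→2 s5→3 s6→4  — peak 4.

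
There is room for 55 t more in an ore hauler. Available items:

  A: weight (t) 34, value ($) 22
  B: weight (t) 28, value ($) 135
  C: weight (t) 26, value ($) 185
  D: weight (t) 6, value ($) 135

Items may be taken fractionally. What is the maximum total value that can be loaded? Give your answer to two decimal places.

Greedy by value/weight ratio, highest first.
Ratios (sorted): D 22.50, C 7.12, B 4.82, A 0.65
take D (6 @ 135); take C (26 @ 185); take 23/28 of B → 110.89. Capacity used 55/55.
Total value = 430.89

430.89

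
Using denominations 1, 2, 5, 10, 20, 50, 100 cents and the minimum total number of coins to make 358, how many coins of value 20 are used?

358 = 3×100 + 1×50 + 1×5 + 1×2 + 1×1
Count of 20: 0

0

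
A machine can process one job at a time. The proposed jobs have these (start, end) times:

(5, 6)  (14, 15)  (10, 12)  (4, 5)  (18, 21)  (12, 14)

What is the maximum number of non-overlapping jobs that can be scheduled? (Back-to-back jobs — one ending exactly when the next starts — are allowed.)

6

Greedy by earliest finish: after sorting by end time, pick each interval compatible with the last pick.
By end time: (4,5), (5,6), (10,12), (12,14), (14,15), (18,21).
Pick (4,5); next start ≥ 5 → (5,6); next start ≥ 6 → (10,12); next start ≥ 12 → (12,14); next start ≥ 14 → (14,15); next start ≥ 15 → (18,21).
Selected 6 jobs.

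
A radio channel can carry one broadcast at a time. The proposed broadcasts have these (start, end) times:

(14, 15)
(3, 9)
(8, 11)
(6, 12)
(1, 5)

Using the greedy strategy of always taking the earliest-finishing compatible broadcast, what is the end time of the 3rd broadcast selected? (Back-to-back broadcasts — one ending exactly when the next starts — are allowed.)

15

Sort by end time and greedily take each interval whose start is ≥ the last chosen end.
Sorted by end: (1,5)  (3,9)  (8,11)  (6,12)  (14,15)
take (1,5); skip (3,9); take (8,11); take (14,15).
Selected: (1,5) (8,11) (14,15)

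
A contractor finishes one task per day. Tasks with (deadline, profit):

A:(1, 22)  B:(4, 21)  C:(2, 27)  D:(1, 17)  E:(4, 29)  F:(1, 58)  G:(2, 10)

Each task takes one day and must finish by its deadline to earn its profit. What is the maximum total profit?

135

Take jobs in profit order; each goes to the latest open slot no later than its deadline.
Profit order: F=58 E=29 C=27 A=22 B=21 D=17 G=10
Assign: F→slot 1, E→slot 4, C→slot 2, A skipped, B→slot 3, D skipped, G skipped.
Slots: [1:F] [2:C] [3:B] [4:E]
Profit = 58 + 27 + 21 + 29 = 135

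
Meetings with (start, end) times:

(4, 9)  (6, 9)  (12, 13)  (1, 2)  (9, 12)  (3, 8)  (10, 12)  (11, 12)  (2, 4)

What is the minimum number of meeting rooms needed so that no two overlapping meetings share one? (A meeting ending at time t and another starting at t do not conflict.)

Count concurrent intervals with a sweep; the peak is the room count.
Events (time:±→running): 1:+→1 2:-→0 2:+→1 3:+→2 4:-→1 4:+→2 6:+→3 … peak 3.

3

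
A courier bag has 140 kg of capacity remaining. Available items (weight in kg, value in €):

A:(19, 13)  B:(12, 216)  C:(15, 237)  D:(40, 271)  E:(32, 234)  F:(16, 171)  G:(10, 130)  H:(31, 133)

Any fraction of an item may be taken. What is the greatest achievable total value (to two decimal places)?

1323.35

Greedy by value/weight ratio, highest first.
Ratios (sorted): B 18.00, C 15.80, G 13.00, F 10.69, E 7.31, D 6.78, H 4.29, A 0.68
take B (12 @ 216); take C (15 @ 237); take G (10 @ 130); take F (16 @ 171); take E (32 @ 234); take D (40 @ 271); take 15/31 of H → 64.35. Capacity used 140/140.
Total value = 1323.35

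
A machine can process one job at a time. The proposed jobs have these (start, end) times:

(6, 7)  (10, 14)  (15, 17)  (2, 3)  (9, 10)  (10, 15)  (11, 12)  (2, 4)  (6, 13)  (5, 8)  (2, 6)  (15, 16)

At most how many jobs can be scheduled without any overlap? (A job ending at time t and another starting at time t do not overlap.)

5

Order by finish time; keep every interval that doesn't clash with the previous kept one.
By end time: (2,3), (2,4), (2,6), (6,7), (5,8), (9,10), (11,12), (6,13), (10,14), (10,15), (15,16), (15,17).
Pick (2,3); next start ≥ 3 → (6,7); next start ≥ 7 → (9,10); next start ≥ 10 → (11,12); next start ≥ 12 → (15,16).
Selected 5 jobs.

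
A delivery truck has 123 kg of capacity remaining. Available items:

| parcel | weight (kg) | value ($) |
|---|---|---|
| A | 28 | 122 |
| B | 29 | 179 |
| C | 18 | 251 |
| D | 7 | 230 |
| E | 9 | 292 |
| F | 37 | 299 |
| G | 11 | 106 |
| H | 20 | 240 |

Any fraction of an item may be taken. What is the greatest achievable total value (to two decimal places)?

Greedy by value/weight ratio, highest first.
Ratios (sorted): D 32.86, E 32.44, C 13.94, H 12.00, G 9.64, F 8.08, B 6.17, A 4.36
take D (7 @ 230); take E (9 @ 292); take C (18 @ 251); take H (20 @ 240); take G (11 @ 106); take F (37 @ 299); take 21/29 of B → 129.62. Capacity used 123/123.
Total value = 1547.62

1547.62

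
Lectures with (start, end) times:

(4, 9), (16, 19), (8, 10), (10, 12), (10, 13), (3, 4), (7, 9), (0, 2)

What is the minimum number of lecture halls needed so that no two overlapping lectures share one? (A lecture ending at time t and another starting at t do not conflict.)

Count concurrent intervals with a sweep; the peak is the room count.
starts: [0, 3, 4, 7, 8, 10, 10, 16]
ends:   [2, 4, 9, 9, 10, 12, 13, 19]
s0→1 e2→0 s3→1 e4→0 s4→1 s7→2 s8→3  — peak 3.

3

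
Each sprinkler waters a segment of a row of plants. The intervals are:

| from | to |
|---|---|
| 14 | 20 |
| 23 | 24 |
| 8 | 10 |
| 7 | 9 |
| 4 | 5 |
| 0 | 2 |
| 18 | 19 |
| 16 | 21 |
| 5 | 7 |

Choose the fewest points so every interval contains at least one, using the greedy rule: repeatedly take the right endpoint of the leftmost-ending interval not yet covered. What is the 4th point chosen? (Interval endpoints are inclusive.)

19

Sort by right endpoint; whenever an interval is uncovered, place a point at its right end.
By right end: [0,2]  [4,5]  [5,7]  [7,9]  [8,10]  [18,19]  [14,20]  [16,21]  [23,24]
[0,2] uncovered → point at 2; [4,5] uncovered → point at 5; [7,9] uncovered → point at 9; [18,19] uncovered → point at 19; [23,24] uncovered → point at 24.
Points: 2, 5, 9, 19, 24 (5 total).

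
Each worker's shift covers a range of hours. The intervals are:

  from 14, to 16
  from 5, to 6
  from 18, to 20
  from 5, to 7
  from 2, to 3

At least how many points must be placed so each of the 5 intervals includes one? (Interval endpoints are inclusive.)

4

Sort by right endpoint; whenever an interval is uncovered, place a point at its right end.
By right end: [2,3]  [5,6]  [5,7]  [14,16]  [18,20]
[2,3] uncovered → point at 3; [5,6] uncovered → point at 6; [14,16] uncovered → point at 16; [18,20] uncovered → point at 20.
Points: 3, 6, 16, 20 (4 total).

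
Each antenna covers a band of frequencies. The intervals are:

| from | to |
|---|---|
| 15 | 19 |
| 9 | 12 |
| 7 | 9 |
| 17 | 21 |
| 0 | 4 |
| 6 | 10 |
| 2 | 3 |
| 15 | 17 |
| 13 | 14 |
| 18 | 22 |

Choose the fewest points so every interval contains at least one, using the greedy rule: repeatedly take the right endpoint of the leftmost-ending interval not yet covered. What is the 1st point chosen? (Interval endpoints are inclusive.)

Sort by right endpoint; whenever an interval is uncovered, place a point at its right end.
By right end: [2,3]  [0,4]  [7,9]  [6,10]  [9,12]  [13,14]  [15,17]  [15,19]  [17,21]  [18,22]
[2,3] uncovered → point at 3; [7,9] uncovered → point at 9; [13,14] uncovered → point at 14; [15,17] uncovered → point at 17; [18,22] uncovered → point at 22.
Points: 3, 9, 14, 17, 22 (5 total).

3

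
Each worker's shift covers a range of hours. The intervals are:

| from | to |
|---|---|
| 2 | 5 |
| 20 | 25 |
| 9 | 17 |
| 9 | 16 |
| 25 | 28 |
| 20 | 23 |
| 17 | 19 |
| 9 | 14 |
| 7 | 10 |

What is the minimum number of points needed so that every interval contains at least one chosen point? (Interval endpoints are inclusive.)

Sorted: [2,5] [7,10] [9,14] [9,16] [9,17] [17,19] [20,23] [20,25] [25,28]
{[2,5]} hit by 5; {[7,10],[9,14],[9,16],[9,17]} hit by 10; {[17,19]} hit by 19; {[20,23],[20,25]} hit by 23; {[25,28]} hit by 28.
Points: 5, 10, 19, 23, 28 (5 total).

5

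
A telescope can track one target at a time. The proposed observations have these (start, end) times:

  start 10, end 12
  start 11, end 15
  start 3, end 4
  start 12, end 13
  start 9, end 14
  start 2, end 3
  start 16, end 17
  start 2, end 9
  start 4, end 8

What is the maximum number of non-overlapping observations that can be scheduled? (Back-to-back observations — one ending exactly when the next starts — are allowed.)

6

Greedy by earliest finish: after sorting by end time, pick each interval compatible with the last pick.
By end time: (2,3), (3,4), (4,8), (2,9), (10,12), (12,13), (9,14), (11,15), (16,17).
Pick (2,3); next start ≥ 3 → (3,4); next start ≥ 4 → (4,8); next start ≥ 8 → (10,12); next start ≥ 12 → (12,13); next start ≥ 13 → (16,17).
Selected 6 observations.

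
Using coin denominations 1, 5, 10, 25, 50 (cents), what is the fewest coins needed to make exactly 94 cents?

8

94 − 1×50→44 − 1×25→19 − 1×10→9 − 1×5→4 − 4×1→0
Total coins = 1 + 1 + 1 + 1 + 4 = 8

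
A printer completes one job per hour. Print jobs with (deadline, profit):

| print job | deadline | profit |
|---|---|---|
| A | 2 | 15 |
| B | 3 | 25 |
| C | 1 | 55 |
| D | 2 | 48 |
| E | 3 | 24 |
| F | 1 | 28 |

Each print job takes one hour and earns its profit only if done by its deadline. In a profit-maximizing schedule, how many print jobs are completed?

Sort by profit descending; place each in the latest free slot ≤ its deadline.
By profit: C(d1,55), D(d2,48), F(d1,28), B(d3,25), E(d3,24), A(d2,15)
C→slot 1; D→slot 2; F skipped; B→slot 3; E skipped; A skipped.
3 of 6 scheduled.

3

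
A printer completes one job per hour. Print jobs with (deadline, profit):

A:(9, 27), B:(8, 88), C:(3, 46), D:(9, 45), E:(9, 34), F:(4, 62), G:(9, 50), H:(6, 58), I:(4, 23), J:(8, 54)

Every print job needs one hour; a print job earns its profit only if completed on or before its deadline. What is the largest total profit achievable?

By profit: B(d8,88), F(d4,62), H(d6,58), J(d8,54), G(d9,50), C(d3,46), D(d9,45), E(d9,34), A(d9,27), I(d4,23)
B→slot 8; F→slot 4; H→slot 6; J→slot 7; G→slot 9; C→slot 3; D→slot 5; E→slot 2; A→slot 1; I skipped.
Profit = 27 + 34 + 46 + 62 + 45 + 58 + 54 + 88 + 50 = 464

464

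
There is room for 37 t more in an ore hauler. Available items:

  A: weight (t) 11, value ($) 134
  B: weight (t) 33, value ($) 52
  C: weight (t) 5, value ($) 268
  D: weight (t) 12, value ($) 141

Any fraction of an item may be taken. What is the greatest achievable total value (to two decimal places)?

Greedy by value/weight ratio, highest first.
Ratios (sorted): C 53.60, A 12.18, D 11.75, B 1.58
take C (5 @ 268); take A (11 @ 134); take D (12 @ 141); take 9/33 of B → 14.18. Capacity used 37/37.
Total value = 557.18

557.18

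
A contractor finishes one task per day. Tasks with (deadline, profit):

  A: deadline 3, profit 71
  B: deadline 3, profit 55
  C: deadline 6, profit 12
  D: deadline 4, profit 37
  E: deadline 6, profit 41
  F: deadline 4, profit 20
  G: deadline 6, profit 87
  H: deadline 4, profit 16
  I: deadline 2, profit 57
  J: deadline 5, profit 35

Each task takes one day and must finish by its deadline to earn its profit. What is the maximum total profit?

Profit order: G=87 A=71 I=57 B=55 E=41 D=37 J=35 F=20 H=16 C=12
Assign: G→slot 6, A→slot 3, I→slot 2, B→slot 1, E→slot 5, D→slot 4, J skipped, F skipped, H skipped, C skipped.
Slots: [1:B] [2:I] [3:A] [4:D] [5:E] [6:G]
Profit = 55 + 57 + 71 + 37 + 41 + 87 = 348

348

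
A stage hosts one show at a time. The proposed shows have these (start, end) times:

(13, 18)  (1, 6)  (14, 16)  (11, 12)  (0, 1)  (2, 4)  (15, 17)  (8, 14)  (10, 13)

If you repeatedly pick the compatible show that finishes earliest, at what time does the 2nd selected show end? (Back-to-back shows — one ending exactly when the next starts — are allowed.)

Greedy by earliest finish: after sorting by end time, pick each interval compatible with the last pick.
Sorted by end: (0,1)  (2,4)  (1,6)  (11,12)  (10,13)  (8,14)  (14,16)  (15,17)  (13,18)
take (0,1); take (2,4); take (11,12); take (14,16); skip (15,17); skip (13,18).
Selected: (0,1) (2,4) (11,12) (14,16)

4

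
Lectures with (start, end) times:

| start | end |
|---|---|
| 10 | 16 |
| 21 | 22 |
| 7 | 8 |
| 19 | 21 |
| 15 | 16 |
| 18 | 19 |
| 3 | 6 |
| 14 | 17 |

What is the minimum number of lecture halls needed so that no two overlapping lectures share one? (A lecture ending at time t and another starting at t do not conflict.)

The answer is the maximum number of intervals overlapping at any instant.
starts: [3, 7, 10, 14, 15, 18, 19, 21]
ends:   [6, 8, 16, 16, 17, 19, 21, 22]
s3→1 e6→0 s7→1 e8→0 s10→1 s14→2 s15→3  — peak 3.

3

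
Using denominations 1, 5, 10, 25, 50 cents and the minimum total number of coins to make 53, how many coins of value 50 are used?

1

Greedy: take as many of the largest coin as possible, then repeat with the remainder.
53 − 1×50→3 − 3×1→0
Count of 50: 1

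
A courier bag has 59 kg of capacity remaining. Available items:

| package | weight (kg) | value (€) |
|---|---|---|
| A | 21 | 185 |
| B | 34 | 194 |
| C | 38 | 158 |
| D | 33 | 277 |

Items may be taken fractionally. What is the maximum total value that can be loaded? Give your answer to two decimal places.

490.53

Order: A (185/21=8.81) > D (277/33=8.39) > B (194/34=5.71) > C (158/38=4.16)
Fill: take A (21 @ 185) → take D (33 @ 277) → take 5/34 of B → 28.53; 59/59 used.
Total value = 490.53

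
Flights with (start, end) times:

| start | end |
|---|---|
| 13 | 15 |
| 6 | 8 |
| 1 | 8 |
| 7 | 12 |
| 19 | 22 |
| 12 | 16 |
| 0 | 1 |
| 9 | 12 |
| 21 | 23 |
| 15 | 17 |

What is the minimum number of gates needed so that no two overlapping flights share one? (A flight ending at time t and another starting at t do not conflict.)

3

starts: [0, 1, 6, 7, 9, 12, 13, 15, 19, 21]
ends:   [1, 8, 8, 12, 12, 15, 16, 17, 22, 23]
s0→1 e1→0 s1→1 s6→2 s7→3  — peak 3.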